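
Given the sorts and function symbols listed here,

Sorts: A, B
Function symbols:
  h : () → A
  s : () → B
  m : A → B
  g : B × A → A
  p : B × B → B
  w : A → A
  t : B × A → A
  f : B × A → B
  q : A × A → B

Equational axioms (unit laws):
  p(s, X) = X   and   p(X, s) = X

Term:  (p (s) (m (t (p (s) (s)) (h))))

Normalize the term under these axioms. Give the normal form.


normal form = (m (t (s) (h)))

1. (p (s) (m (t (p (s) (s)) (h))))  →  (m (t (p (s) (s)) (h)))
2. (m (t (p (s) (s)) (h)))  →  (m (t (s) (h)))


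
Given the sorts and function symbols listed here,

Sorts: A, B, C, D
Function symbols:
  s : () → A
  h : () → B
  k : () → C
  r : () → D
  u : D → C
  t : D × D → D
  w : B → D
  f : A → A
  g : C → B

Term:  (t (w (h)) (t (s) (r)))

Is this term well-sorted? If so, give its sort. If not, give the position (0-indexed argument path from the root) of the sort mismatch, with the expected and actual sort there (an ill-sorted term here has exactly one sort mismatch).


    (h) : B
  (w (h)) : D
    (s) : A
    (r) : D
  (t (s) (r)) : ✗ arg 0 at [1, 0] has sort A, expected D

ill-sorted at position [1, 0]: expected D, got A


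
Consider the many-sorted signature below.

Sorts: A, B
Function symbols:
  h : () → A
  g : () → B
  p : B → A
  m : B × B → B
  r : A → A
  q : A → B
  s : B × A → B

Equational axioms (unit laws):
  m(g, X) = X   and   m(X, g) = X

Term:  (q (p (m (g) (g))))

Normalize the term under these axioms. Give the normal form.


1. (q (p (m (g) (g))))  →  (q (p (g)))

normal form = (q (p (g)))


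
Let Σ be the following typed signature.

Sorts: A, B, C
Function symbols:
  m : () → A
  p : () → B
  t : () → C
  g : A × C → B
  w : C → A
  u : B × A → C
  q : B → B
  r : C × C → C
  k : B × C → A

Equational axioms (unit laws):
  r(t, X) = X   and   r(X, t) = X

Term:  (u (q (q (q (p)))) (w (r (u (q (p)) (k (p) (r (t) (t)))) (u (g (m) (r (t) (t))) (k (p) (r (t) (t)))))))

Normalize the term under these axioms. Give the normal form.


1. (u (q (q (q (p)))) (w (r (u (q (p)) (k (p) (r (t) (t)))) (u (g (m) (r (t) (t))) (k (p) (r (t) (t)))))))  →  (u (q (q (q (p)))) (w (r (u (q (p)) (k (p) (t))) (u (g (m) (r (t) (t))) (k (p) (r (t) (t)))))))
2. (u (q (q (q (p)))) (w (r (u (q (p)) (k (p) (t))) (u (g (m) (r (t) (t))) (k (p) (r (t) (t)))))))  →  (u (q (q (q (p)))) (w (r (u (q (p)) (k (p) (t))) (u (g (m) (t)) (k (p) (r (t) (t)))))))
3. (u (q (q (q (p)))) (w (r (u (q (p)) (k (p) (t))) (u (g (m) (t)) (k (p) (r (t) (t)))))))  →  (u (q (q (q (p)))) (w (r (u (q (p)) (k (p) (t))) (u (g (m) (t)) (k (p) (t))))))

normal form = (u (q (q (q (p)))) (w (r (u (q (p)) (k (p) (t))) (u (g (m) (t)) (k (p) (t))))))


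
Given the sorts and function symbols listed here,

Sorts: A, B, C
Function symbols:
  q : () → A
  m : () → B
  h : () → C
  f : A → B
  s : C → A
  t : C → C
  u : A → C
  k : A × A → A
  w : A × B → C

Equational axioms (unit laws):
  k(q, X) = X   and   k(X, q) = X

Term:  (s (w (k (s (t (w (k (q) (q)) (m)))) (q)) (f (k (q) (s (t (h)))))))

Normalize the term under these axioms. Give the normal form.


normal form = (s (w (s (t (w (q) (m)))) (f (s (t (h))))))

1. (s (w (k (s (t (w (k (q) (q)) (m)))) (q)) (f (k (q) (s (t (h)))))))  →  (s (w (s (t (w (k (q) (q)) (m)))) (f (k (q) (s (t (h)))))))
2. (s (w (s (t (w (k (q) (q)) (m)))) (f (k (q) (s (t (h)))))))  →  (s (w (s (t (w (q) (m)))) (f (k (q) (s (t (h)))))))
3. (s (w (s (t (w (q) (m)))) (f (k (q) (s (t (h)))))))  →  (s (w (s (t (w (q) (m)))) (f (s (t (h))))))


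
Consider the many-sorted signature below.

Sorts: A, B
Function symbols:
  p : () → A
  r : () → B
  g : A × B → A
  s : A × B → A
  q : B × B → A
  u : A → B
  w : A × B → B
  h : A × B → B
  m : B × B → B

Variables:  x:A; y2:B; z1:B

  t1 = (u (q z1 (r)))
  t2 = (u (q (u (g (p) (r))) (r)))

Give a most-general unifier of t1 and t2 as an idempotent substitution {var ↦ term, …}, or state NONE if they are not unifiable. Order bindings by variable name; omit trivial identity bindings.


{z1 ↦ (u (g (p) (r)))}


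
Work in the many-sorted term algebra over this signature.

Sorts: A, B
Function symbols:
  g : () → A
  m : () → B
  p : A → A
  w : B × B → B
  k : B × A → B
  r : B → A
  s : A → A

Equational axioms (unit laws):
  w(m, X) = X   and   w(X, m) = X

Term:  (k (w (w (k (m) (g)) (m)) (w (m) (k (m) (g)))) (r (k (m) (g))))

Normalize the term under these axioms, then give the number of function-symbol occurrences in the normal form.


1. (k (w (w (k (m) (g)) (m)) (w (m) (k (m) (g)))) (r (k (m) (g))))  →  (k (w (k (m) (g)) (w (m) (k (m) (g)))) (r (k (m) (g))))
2. (k (w (k (m) (g)) (w (m) (k (m) (g)))) (r (k (m) (g))))  →  (k (w (k (m) (g)) (k (m) (g))) (r (k (m) (g))))
normal form: (k (w (k (m) (g)) (k (m) (g))) (r (k (m) (g))))

size = 12


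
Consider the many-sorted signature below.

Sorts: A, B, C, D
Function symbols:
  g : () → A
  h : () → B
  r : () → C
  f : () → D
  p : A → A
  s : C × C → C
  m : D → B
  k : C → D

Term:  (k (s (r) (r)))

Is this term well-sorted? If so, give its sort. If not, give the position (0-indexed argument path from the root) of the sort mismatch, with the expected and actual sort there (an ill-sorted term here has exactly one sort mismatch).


well-sorted; sort = D

    (r) : C
    (r) : C
  (s (r) (r)) : C
(k (s (r) (r))) : D


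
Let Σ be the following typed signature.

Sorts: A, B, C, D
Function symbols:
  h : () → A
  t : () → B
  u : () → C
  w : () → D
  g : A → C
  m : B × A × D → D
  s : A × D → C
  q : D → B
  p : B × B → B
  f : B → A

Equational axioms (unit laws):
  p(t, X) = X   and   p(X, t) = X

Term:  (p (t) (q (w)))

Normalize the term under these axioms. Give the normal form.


1. (p (t) (q (w)))  →  (q (w))

normal form = (q (w))


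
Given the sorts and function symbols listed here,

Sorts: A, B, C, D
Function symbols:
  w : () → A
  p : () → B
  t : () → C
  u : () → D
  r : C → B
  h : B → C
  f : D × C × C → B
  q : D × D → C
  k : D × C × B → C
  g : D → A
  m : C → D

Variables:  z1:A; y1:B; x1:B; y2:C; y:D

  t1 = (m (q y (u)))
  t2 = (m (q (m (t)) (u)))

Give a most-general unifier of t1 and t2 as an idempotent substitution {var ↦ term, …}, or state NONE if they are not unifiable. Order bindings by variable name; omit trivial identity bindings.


{y ↦ (m (t))}


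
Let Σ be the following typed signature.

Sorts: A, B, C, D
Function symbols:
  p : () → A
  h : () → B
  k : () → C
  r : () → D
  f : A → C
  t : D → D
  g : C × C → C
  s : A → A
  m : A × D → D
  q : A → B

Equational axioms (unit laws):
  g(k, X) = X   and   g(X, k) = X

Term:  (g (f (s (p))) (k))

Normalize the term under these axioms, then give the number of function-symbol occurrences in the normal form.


size = 3

1. (g (f (s (p))) (k))  →  (f (s (p)))
normal form: (f (s (p)))


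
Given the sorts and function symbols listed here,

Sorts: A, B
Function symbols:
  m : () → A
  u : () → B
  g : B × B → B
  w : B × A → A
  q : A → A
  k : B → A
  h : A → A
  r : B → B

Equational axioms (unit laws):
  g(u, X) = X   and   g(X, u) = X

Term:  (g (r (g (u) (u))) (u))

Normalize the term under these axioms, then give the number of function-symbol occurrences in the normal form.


size = 2

1. (g (r (g (u) (u))) (u))  →  (r (g (u) (u)))
2. (r (g (u) (u)))  →  (r (u))
normal form: (r (u))


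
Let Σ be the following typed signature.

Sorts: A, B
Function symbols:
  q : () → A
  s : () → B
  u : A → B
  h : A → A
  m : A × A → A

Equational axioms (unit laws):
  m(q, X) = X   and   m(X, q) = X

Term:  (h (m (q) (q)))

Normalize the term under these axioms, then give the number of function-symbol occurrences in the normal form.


1. (h (m (q) (q)))  →  (h (q))
normal form: (h (q))

size = 2


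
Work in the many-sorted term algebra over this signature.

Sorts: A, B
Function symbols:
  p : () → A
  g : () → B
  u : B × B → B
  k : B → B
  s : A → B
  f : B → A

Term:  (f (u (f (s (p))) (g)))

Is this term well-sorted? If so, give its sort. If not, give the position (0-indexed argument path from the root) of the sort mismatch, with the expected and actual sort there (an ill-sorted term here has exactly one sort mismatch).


        (p) : A
      (s (p)) : B
    (f (s (p))) : A
    (g) : B
  (u (f (s (p))) (g)) : ✗ arg 0 at [0, 0] has sort A, expected B

ill-sorted at position [0, 0]: expected B, got A


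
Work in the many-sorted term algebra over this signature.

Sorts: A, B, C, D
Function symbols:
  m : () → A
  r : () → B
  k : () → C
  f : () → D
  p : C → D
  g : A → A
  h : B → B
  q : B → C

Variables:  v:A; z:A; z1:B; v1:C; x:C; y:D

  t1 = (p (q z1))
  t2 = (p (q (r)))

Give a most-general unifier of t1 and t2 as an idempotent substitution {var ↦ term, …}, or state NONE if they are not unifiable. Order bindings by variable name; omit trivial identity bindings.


{z1 ↦ (r)}


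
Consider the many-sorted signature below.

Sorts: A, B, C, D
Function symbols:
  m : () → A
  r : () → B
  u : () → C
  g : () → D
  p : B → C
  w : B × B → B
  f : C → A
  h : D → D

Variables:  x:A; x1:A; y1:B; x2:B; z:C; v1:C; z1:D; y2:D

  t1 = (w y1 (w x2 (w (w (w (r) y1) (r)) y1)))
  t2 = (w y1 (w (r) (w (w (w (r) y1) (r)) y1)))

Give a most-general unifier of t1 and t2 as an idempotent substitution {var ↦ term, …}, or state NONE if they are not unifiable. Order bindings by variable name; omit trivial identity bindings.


{x2 ↦ (r)}


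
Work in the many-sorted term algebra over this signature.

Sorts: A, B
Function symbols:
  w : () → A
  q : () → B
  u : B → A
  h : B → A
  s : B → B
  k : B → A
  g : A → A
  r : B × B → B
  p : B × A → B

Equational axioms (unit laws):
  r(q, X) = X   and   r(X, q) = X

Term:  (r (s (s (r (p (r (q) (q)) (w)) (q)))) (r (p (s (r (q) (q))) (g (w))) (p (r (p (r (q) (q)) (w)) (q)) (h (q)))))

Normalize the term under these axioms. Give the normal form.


1. (r (s (s (r (p (r (q) (q)) (w)) (q)))) (r (p (s (r (q) (q))) (g (w))) (p (r (p (r (q) (q)) (w)) (q)) (h (q)))))  →  (r (s (s (p (r (q) (q)) (w)))) (r (p (s (r (q) (q))) (g (w))) (p (r (p (r (q) (q)) (w)) (q)) (h (q)))))
2. (r (s (s (p (r (q) (q)) (w)))) (r (p (s (r (q) (q))) (g (w))) (p (r (p (r (q) (q)) (w)) (q)) (h (q)))))  →  (r (s (s (p (q) (w)))) (r (p (s (r (q) (q))) (g (w))) (p (r (p (r (q) (q)) (w)) (q)) (h (q)))))
3. (r (s (s (p (q) (w)))) (r (p (s (r (q) (q))) (g (w))) (p (r (p (r (q) (q)) (w)) (q)) (h (q)))))  →  (r (s (s (p (q) (w)))) (r (p (s (q)) (g (w))) (p (r (p (r (q) (q)) (w)) (q)) (h (q)))))
4. (r (s (s (p (q) (w)))) (r (p (s (q)) (g (w))) (p (r (p (r (q) (q)) (w)) (q)) (h (q)))))  →  (r (s (s (p (q) (w)))) (r (p (s (q)) (g (w))) (p (p (r (q) (q)) (w)) (h (q)))))
5. (r (s (s (p (q) (w)))) (r (p (s (q)) (g (w))) (p (p (r (q) (q)) (w)) (h (q)))))  →  (r (s (s (p (q) (w)))) (r (p (s (q)) (g (w))) (p (p (q) (w)) (h (q)))))

normal form = (r (s (s (p (q) (w)))) (r (p (s (q)) (g (w))) (p (p (q) (w)) (h (q)))))


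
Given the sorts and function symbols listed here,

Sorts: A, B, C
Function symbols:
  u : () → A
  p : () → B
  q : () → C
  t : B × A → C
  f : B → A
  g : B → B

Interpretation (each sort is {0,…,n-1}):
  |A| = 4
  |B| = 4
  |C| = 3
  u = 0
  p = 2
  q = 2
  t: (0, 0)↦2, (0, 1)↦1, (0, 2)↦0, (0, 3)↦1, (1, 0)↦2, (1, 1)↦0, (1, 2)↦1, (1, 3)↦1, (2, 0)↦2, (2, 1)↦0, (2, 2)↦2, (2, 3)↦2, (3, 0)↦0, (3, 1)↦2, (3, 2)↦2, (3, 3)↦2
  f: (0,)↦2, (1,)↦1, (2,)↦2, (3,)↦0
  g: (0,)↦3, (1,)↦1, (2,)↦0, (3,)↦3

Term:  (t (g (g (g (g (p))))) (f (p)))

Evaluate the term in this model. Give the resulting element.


value = 2

  p = 2
  (g (p)) = g(2,) = 0
  (g (g (p))) = g(0,) = 3
  (g (g (g (p)))) = g(3,) = 3
  (g (g (g (g (p))))) = g(3,) = 3
  p = 2
  (f (p)) = f(2,) = 2
  (t (g (g (g (g (p))))) (f (p))) = t(3, 2) = 2


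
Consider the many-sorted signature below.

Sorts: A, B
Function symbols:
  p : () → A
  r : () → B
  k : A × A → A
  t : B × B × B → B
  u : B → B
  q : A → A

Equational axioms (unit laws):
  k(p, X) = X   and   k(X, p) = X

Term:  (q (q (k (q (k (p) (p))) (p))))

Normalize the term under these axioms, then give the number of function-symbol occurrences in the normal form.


1. (q (q (k (q (k (p) (p))) (p))))  →  (q (q (q (k (p) (p)))))
2. (q (q (q (k (p) (p)))))  →  (q (q (q (p))))
normal form: (q (q (q (p))))

size = 4


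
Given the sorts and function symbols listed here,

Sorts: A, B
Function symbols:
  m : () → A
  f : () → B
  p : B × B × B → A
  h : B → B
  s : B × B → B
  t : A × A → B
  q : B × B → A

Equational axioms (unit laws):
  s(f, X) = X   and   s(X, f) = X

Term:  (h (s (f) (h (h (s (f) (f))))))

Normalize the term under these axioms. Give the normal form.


normal form = (h (h (h (f))))

1. (h (s (f) (h (h (s (f) (f))))))  →  (h (h (h (s (f) (f)))))
2. (h (h (h (s (f) (f)))))  →  (h (h (h (f))))


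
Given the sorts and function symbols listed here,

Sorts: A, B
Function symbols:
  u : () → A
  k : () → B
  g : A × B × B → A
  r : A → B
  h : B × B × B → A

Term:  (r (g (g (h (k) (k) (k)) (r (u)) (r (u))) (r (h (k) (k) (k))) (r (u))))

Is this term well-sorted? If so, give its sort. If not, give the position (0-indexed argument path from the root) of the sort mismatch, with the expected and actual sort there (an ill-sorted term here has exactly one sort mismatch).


well-sorted; sort = B

        (k) : B
        (k) : B
        (k) : B
      (h (k) (k) (k)) : A
        (u) : A
      (r (u)) : B
        (u) : A
      (r (u)) : B
    (g (h (k) (k) (k)) (r (u)) (r (u))) : A
        (k) : B
        (k) : B
        (k) : B
      (h (k) (k) (k)) : A
    (r (h (k) (k) (k))) : B
      (u) : A
    (r (u)) : B
  (g (g (h (k) (k) (k)) (r (u)) (r (u))) (r (h (k) (k) (k))) (r (u))) : A
(r (g (g (h (k) (k) (k)) (r (u)) (r (u))) (r (h (k) (k) (k))) (r (u)))) : B


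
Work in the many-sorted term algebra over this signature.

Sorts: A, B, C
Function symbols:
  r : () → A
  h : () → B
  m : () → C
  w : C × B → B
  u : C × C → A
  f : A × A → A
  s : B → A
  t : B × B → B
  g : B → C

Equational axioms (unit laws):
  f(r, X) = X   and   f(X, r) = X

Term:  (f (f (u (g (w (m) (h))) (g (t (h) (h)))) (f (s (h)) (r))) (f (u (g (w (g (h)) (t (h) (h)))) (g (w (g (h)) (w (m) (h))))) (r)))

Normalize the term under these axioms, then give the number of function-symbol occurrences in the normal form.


1. (f (f (u (g (w (m) (h))) (g (t (h) (h)))) (f (s (h)) (r))) (f (u (g (w (g (h)) (t (h) (h)))) (g (w (g (h)) (w (m) (h))))) (r)))  →  (f (f (u (g (w (m) (h))) (g (t (h) (h)))) (s (h))) (f (u (g (w (g (h)) (t (h) (h)))) (g (w (g (h)) (w (m) (h))))) (r)))
2. (f (f (u (g (w (m) (h))) (g (t (h) (h)))) (s (h))) (f (u (g (w (g (h)) (t (h) (h)))) (g (w (g (h)) (w (m) (h))))) (r)))  →  (f (f (u (g (w (m) (h))) (g (t (h) (h)))) (s (h))) (u (g (w (g (h)) (t (h) (h)))) (g (w (g (h)) (w (m) (h))))))
normal form: (f (f (u (g (w (m) (h))) (g (t (h) (h)))) (s (h))) (u (g (w (g (h)) (t (h) (h)))) (g (w (g (h)) (w (m) (h))))))

size = 28


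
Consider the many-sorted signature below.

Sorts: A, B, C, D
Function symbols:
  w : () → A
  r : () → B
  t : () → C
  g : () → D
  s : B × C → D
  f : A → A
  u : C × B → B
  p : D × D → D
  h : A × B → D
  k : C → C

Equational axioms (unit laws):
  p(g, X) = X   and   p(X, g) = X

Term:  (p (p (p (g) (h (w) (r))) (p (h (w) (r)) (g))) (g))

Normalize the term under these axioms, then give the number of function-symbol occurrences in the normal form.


1. (p (p (p (g) (h (w) (r))) (p (h (w) (r)) (g))) (g))  →  (p (p (g) (h (w) (r))) (p (h (w) (r)) (g)))
2. (p (p (g) (h (w) (r))) (p (h (w) (r)) (g)))  →  (p (h (w) (r)) (p (h (w) (r)) (g)))
3. (p (h (w) (r)) (p (h (w) (r)) (g)))  →  (p (h (w) (r)) (h (w) (r)))
normal form: (p (h (w) (r)) (h (w) (r)))

size = 7


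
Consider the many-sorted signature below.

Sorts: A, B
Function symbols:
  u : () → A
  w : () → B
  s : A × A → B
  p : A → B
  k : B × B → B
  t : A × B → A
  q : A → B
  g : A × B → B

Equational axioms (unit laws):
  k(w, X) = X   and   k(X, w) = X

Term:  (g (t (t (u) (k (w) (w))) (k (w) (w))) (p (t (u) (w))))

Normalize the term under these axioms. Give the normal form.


normal form = (g (t (t (u) (w)) (w)) (p (t (u) (w))))

1. (g (t (t (u) (k (w) (w))) (k (w) (w))) (p (t (u) (w))))  →  (g (t (t (u) (w)) (k (w) (w))) (p (t (u) (w))))
2. (g (t (t (u) (w)) (k (w) (w))) (p (t (u) (w))))  →  (g (t (t (u) (w)) (w)) (p (t (u) (w))))


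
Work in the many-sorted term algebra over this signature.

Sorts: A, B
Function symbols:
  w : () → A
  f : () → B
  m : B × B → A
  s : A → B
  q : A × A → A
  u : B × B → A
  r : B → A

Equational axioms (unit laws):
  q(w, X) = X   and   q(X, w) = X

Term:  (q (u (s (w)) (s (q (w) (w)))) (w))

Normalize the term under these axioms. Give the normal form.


1. (q (u (s (w)) (s (q (w) (w)))) (w))  →  (u (s (w)) (s (q (w) (w))))
2. (u (s (w)) (s (q (w) (w))))  →  (u (s (w)) (s (w)))

normal form = (u (s (w)) (s (w)))


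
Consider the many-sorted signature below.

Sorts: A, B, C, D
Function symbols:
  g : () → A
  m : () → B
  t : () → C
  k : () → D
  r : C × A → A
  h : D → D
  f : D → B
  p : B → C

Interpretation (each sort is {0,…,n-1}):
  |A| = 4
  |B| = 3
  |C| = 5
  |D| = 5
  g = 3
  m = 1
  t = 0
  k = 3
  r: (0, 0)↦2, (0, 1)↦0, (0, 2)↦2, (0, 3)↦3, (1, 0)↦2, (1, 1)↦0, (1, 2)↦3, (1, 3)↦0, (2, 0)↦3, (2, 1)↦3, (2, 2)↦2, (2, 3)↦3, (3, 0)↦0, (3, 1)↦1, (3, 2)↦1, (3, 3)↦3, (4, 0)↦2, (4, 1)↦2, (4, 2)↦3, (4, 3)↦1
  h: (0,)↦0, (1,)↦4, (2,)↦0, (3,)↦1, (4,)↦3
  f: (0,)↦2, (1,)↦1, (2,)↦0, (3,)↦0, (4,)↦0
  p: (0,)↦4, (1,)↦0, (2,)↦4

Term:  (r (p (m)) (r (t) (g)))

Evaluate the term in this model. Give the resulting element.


value = 3

  m = 1
  (p (m)) = p(1,) = 0
  t = 0
  g = 3
  (r (t) (g)) = r(0, 3) = 3
  (r (p (m)) (r (t) (g))) = r(0, 3) = 3


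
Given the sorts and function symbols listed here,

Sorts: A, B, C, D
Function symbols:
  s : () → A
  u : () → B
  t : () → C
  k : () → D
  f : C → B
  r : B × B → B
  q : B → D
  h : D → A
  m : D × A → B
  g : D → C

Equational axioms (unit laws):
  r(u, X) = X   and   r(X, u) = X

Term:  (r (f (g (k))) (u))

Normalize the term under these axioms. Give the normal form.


1. (r (f (g (k))) (u))  →  (f (g (k)))

normal form = (f (g (k)))


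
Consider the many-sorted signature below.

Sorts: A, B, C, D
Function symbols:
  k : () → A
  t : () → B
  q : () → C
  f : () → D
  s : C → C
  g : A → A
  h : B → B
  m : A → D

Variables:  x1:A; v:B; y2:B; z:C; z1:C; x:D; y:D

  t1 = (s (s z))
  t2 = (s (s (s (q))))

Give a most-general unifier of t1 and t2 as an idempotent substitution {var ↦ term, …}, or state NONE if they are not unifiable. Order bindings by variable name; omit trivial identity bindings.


{z ↦ (s (q))}


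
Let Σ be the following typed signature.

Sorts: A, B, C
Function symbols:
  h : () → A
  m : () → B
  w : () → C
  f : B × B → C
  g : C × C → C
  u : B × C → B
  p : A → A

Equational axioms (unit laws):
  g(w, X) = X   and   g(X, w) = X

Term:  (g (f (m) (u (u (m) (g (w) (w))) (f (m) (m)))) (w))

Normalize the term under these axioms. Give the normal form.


1. (g (f (m) (u (u (m) (g (w) (w))) (f (m) (m)))) (w))  →  (f (m) (u (u (m) (g (w) (w))) (f (m) (m))))
2. (f (m) (u (u (m) (g (w) (w))) (f (m) (m))))  →  (f (m) (u (u (m) (w)) (f (m) (m))))

normal form = (f (m) (u (u (m) (w)) (f (m) (m))))


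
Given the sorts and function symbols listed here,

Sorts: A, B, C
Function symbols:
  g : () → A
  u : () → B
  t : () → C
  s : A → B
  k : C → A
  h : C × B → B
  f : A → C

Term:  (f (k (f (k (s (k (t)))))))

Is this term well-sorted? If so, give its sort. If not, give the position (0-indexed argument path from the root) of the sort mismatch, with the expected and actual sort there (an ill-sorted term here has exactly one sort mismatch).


ill-sorted at position [0, 0, 0, 0]: expected C, got B

            (t) : C
          (k (t)) : A
        (s (k (t))) : B
      (k (s (k (t)))) : ✗ arg 0 at [0, 0, 0, 0] has sort B, expected C


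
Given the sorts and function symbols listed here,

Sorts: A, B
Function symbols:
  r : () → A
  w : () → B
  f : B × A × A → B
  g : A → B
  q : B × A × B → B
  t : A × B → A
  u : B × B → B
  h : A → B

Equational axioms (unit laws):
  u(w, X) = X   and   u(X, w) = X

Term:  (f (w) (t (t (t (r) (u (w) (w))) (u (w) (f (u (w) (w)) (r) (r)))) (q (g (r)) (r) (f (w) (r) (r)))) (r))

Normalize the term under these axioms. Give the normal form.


1. (f (w) (t (t (t (r) (u (w) (w))) (u (w) (f (u (w) (w)) (r) (r)))) (q (g (r)) (r) (f (w) (r) (r)))) (r))  →  (f (w) (t (t (t (r) (w)) (u (w) (f (u (w) (w)) (r) (r)))) (q (g (r)) (r) (f (w) (r) (r)))) (r))
2. (f (w) (t (t (t (r) (w)) (u (w) (f (u (w) (w)) (r) (r)))) (q (g (r)) (r) (f (w) (r) (r)))) (r))  →  (f (w) (t (t (t (r) (w)) (f (u (w) (w)) (r) (r))) (q (g (r)) (r) (f (w) (r) (r)))) (r))
3. (f (w) (t (t (t (r) (w)) (f (u (w) (w)) (r) (r))) (q (g (r)) (r) (f (w) (r) (r)))) (r))  →  (f (w) (t (t (t (r) (w)) (f (w) (r) (r))) (q (g (r)) (r) (f (w) (r) (r)))) (r))

normal form = (f (w) (t (t (t (r) (w)) (f (w) (r) (r))) (q (g (r)) (r) (f (w) (r) (r)))) (r))


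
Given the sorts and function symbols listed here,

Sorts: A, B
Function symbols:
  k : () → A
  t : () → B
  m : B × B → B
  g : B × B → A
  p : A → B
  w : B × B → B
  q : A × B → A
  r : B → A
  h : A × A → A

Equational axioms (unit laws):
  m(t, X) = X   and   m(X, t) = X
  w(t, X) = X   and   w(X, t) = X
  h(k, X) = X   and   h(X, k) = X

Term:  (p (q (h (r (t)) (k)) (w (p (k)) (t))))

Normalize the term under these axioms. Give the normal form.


1. (p (q (h (r (t)) (k)) (w (p (k)) (t))))  →  (p (q (r (t)) (w (p (k)) (t))))
2. (p (q (r (t)) (w (p (k)) (t))))  →  (p (q (r (t)) (p (k))))

normal form = (p (q (r (t)) (p (k))))


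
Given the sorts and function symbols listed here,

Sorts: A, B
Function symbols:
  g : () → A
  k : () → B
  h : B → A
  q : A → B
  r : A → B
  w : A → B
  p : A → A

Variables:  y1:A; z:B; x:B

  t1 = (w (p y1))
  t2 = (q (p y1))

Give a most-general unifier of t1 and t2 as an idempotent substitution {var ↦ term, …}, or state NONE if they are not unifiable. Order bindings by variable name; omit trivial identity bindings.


head clash or occurs-check failure — not unifiable

NONE (not unifiable)


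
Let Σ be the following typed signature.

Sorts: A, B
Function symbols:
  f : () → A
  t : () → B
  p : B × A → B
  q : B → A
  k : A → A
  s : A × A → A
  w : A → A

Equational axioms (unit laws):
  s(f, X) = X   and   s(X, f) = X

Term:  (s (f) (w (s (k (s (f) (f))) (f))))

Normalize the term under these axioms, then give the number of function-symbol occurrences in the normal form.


size = 3

1. (s (f) (w (s (k (s (f) (f))) (f))))  →  (w (s (k (s (f) (f))) (f)))
2. (w (s (k (s (f) (f))) (f)))  →  (w (k (s (f) (f))))
3. (w (k (s (f) (f))))  →  (w (k (f)))
normal form: (w (k (f)))


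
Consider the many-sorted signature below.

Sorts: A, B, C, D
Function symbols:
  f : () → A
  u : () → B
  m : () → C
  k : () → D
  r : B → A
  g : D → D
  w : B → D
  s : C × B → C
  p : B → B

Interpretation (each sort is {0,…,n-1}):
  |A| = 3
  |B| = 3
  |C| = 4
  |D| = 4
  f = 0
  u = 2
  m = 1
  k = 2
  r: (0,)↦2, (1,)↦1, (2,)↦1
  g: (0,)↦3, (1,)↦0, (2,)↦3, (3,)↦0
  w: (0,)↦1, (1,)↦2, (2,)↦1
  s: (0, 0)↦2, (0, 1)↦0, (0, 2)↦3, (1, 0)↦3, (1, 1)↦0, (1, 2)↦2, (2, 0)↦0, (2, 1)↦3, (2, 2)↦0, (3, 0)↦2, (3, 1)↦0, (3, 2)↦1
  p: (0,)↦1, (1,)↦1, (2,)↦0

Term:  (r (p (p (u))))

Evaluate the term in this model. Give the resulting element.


value = 1

  u = 2
  (p (u)) = p(2,) = 0
  (p (p (u))) = p(0,) = 1
  (r (p (p (u)))) = r(1,) = 1


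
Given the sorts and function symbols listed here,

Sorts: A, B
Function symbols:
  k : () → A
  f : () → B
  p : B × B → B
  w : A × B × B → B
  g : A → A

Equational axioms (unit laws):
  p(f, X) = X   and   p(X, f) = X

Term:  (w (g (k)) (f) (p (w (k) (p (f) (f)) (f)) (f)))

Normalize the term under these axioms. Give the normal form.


1. (w (g (k)) (f) (p (w (k) (p (f) (f)) (f)) (f)))  →  (w (g (k)) (f) (w (k) (p (f) (f)) (f)))
2. (w (g (k)) (f) (w (k) (p (f) (f)) (f)))  →  (w (g (k)) (f) (w (k) (f) (f)))

normal form = (w (g (k)) (f) (w (k) (f) (f)))


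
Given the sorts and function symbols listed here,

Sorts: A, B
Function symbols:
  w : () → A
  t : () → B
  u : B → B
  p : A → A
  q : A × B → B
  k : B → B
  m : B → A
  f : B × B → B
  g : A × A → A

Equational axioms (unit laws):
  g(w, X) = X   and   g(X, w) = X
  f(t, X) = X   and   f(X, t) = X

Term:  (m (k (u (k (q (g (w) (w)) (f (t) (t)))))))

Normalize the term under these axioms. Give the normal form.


1. (m (k (u (k (q (g (w) (w)) (f (t) (t)))))))  →  (m (k (u (k (q (w) (f (t) (t)))))))
2. (m (k (u (k (q (w) (f (t) (t)))))))  →  (m (k (u (k (q (w) (t))))))

normal form = (m (k (u (k (q (w) (t))))))


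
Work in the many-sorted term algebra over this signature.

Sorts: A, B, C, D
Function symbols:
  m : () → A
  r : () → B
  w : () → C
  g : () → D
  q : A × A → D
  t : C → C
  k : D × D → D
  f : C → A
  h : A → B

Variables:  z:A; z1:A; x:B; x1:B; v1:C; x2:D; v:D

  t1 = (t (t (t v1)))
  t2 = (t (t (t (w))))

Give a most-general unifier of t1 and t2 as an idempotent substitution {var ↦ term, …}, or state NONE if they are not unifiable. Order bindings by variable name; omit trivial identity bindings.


{v1 ↦ (w)}


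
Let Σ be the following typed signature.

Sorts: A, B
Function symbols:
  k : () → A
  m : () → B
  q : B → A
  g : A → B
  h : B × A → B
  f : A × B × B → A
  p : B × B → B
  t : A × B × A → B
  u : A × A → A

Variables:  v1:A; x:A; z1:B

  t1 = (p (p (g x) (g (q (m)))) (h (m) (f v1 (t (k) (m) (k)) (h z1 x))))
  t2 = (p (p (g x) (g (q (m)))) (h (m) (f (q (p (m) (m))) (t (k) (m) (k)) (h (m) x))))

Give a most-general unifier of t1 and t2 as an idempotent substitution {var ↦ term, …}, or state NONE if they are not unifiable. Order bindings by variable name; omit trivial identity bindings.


{v1 ↦ (q (p (m) (m))), z1 ↦ (m)}


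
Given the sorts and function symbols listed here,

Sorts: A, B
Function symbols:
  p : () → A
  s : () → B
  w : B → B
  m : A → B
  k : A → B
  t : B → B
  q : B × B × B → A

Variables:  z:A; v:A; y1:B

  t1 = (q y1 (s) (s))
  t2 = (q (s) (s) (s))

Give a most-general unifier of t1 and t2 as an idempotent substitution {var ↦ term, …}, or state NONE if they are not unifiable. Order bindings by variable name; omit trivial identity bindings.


{y1 ↦ (s)}


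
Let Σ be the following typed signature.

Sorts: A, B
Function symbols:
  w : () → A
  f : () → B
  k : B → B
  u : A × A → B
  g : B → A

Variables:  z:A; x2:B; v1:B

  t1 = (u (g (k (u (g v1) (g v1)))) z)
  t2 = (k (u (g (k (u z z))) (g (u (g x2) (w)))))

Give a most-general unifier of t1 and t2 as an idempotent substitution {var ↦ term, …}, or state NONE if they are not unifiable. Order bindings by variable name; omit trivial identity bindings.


head clash or occurs-check failure — not unifiable

NONE (not unifiable)


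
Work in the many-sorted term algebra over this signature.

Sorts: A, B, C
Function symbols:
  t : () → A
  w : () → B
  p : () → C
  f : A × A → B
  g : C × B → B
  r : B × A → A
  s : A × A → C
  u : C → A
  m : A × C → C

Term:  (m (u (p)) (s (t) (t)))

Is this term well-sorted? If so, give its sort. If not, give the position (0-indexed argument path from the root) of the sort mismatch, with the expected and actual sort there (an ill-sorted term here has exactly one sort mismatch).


    (p) : C
  (u (p)) : A
    (t) : A
    (t) : A
  (s (t) (t)) : C
(m (u (p)) (s (t) (t))) : C

well-sorted; sort = C


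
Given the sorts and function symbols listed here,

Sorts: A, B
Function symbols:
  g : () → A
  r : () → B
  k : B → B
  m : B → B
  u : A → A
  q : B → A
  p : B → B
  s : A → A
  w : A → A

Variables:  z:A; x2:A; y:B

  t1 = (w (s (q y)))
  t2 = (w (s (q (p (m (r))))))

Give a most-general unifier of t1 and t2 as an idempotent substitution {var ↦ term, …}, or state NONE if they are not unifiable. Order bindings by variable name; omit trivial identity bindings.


{y ↦ (p (m (r)))}


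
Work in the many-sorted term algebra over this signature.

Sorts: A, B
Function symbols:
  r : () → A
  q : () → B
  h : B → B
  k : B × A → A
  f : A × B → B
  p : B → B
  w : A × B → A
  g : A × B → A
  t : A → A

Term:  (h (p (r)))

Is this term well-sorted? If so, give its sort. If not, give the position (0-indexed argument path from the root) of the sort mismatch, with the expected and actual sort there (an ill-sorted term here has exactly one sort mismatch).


ill-sorted at position [0, 0]: expected B, got A

    (r) : A
  (p (r)) : ✗ arg 0 at [0, 0] has sort A, expected B


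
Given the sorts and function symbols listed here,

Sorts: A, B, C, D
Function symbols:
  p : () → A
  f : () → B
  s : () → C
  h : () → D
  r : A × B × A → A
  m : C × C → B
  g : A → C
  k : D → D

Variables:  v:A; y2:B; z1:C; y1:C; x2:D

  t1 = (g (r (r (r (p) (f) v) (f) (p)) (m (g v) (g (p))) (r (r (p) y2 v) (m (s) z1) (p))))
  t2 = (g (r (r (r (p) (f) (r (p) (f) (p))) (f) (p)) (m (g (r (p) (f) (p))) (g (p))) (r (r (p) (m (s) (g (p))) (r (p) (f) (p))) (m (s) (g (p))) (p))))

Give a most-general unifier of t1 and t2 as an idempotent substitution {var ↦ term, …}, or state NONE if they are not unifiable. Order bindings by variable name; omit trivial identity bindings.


{v ↦ (r (p) (f) (p)), y2 ↦ (m (s) (g (p))), z1 ↦ (g (p))}


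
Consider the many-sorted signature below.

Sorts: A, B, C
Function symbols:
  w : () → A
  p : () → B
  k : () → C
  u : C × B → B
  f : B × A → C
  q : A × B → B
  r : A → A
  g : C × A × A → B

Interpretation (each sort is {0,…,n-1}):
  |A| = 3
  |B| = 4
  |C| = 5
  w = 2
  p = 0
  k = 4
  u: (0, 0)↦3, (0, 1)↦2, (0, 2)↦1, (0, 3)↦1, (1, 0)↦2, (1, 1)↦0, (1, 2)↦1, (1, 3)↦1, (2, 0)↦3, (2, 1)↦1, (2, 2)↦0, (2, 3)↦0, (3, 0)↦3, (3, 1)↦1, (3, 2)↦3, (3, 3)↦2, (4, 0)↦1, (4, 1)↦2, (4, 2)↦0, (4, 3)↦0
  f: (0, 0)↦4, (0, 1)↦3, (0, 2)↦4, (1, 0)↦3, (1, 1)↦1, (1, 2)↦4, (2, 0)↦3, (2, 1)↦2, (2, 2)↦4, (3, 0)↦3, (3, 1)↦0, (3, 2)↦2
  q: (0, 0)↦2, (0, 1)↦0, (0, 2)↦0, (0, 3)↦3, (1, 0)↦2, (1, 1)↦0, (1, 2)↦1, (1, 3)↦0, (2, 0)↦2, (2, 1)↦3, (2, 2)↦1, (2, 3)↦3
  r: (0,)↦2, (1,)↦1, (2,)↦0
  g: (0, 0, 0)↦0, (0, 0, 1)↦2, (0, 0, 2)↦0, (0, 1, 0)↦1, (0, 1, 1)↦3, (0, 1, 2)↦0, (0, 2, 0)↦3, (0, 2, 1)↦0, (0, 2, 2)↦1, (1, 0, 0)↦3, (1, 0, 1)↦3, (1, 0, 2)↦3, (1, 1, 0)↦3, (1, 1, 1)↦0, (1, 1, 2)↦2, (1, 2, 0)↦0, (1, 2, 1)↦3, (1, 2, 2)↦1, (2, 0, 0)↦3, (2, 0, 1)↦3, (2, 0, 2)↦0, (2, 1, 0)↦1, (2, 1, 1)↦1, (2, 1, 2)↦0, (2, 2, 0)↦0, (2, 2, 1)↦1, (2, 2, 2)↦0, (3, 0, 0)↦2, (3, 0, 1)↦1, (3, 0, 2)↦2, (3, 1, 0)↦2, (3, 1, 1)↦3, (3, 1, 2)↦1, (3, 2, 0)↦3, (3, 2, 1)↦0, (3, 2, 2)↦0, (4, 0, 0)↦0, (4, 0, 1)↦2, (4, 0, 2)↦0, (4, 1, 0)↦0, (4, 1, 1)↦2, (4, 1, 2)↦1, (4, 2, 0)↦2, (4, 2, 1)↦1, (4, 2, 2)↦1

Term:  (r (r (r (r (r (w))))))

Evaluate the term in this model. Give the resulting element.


  w = 2
  (r (w)) = r(2,) = 0
  (r (r (w))) = r(0,) = 2
  (r (r (r (w)))) = r(2,) = 0
  (r (r (r (r (w))))) = r(0,) = 2
  (r (r (r (r (r (w)))))) = r(2,) = 0

value = 0


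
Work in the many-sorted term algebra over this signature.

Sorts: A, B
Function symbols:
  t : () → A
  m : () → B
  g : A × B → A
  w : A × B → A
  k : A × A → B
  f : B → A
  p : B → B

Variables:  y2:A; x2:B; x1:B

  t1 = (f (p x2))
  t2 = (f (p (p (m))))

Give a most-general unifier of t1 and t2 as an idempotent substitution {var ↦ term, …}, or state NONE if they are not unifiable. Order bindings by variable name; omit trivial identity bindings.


{x2 ↦ (p (m))}


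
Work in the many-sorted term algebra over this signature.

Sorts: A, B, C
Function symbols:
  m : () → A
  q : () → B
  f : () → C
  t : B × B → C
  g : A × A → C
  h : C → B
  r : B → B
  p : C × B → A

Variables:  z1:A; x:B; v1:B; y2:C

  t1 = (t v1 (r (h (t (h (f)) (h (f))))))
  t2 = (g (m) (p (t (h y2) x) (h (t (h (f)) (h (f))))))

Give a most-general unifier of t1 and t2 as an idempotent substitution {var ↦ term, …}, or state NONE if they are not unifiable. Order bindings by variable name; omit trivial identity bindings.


NONE (not unifiable)

head clash or occurs-check failure — not unifiable


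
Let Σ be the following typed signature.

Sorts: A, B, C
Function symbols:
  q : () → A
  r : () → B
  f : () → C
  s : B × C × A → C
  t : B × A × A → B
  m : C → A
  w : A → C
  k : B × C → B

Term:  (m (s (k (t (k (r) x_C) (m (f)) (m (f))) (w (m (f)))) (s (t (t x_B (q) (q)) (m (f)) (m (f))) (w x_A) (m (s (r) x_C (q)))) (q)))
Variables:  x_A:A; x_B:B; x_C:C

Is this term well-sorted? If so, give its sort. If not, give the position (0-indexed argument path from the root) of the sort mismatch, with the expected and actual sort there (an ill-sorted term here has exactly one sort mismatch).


          (r) : B
          x_C : C
        (k (r) x_C) : B
          (f) : C
        (m (f)) : A
          (f) : C
        (m (f)) : A
      (t (k (r) x_C) (m (f)) (m (f))) : B
          (f) : C
        (m (f)) : A
      (w (m (f))) : C
    (k (t (k (r) x_C) (m (f)) (m (f))) (w (m (f)))) : B
          x_B : B
          (q) : A
          (q) : A
        (t x_B (q) (q)) : B
          (f) : C
        (m (f)) : A
          (f) : C
        (m (f)) : A
      (t (t x_B (q) (q)) (m (f)) (m (f))) : B
        x_A : A
      (w x_A) : C
          (r) : B
          x_C : C
          (q) : A
        (s (r) x_C (q)) : C
      (m (s (r) x_C (q))) : A
    (s (t (t x_B (q) (q)) (m (f)) (m (f))) (w x_A) (m (s (r) x_C (q)))) : C
    (q) : A
  (s (k (t (k (r) x_C) (m (f)) (m (f))) (w (m (f)))) (s (t (t x_B (q) (q)) (m (f)) (m (f))) (w x_A) (m (s (r) x_C (q)))) (q)) : C
(m (s (k (t (k (r) x_C) (m (f)) (m (f))) (w (m (f)))) (s (t (t x_B (q) (q)) (m (f)) (m (f))) (w x_A) (m (s (r) x_C (q)))) (q))) : A

well-sorted; sort = A


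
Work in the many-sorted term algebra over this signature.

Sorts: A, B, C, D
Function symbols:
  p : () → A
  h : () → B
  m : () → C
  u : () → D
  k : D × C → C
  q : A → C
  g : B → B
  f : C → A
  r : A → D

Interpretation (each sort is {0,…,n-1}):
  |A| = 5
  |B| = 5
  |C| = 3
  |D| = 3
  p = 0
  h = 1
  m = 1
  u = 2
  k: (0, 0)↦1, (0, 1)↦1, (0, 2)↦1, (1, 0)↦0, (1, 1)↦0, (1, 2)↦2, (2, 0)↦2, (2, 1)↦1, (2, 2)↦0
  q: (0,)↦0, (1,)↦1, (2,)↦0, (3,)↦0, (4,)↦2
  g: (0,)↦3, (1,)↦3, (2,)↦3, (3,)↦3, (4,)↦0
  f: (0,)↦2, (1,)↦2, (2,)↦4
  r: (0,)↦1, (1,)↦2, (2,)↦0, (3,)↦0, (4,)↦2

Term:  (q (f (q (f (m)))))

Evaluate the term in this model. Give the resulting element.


value = 0

  m = 1
  (f (m)) = f(1,) = 2
  (q (f (m))) = q(2,) = 0
  (f (q (f (m)))) = f(0,) = 2
  (q (f (q (f (m))))) = q(2,) = 0


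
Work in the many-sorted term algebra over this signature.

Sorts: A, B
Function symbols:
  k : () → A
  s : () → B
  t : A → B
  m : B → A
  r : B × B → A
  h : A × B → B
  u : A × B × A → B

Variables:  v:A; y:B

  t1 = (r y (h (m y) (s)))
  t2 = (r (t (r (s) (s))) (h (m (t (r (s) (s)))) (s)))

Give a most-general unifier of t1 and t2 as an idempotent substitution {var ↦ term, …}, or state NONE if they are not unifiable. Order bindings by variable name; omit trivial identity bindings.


{y ↦ (t (r (s) (s)))}


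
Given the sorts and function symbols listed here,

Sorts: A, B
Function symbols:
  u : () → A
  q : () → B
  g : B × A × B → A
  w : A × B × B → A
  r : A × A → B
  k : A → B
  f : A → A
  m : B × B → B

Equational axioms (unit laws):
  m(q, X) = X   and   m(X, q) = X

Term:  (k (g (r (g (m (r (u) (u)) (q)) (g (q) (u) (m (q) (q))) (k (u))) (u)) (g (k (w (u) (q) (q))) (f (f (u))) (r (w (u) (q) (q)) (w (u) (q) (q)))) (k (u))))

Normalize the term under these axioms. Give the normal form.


normal form = (k (g (r (g (r (u) (u)) (g (q) (u) (q)) (k (u))) (u)) (g (k (w (u) (q) (q))) (f (f (u))) (r (w (u) (q) (q)) (w (u) (q) (q)))) (k (u))))

1. (k (g (r (g (m (r (u) (u)) (q)) (g (q) (u) (m (q) (q))) (k (u))) (u)) (g (k (w (u) (q) (q))) (f (f (u))) (r (w (u) (q) (q)) (w (u) (q) (q)))) (k (u))))  →  (k (g (r (g (r (u) (u)) (g (q) (u) (m (q) (q))) (k (u))) (u)) (g (k (w (u) (q) (q))) (f (f (u))) (r (w (u) (q) (q)) (w (u) (q) (q)))) (k (u))))
2. (k (g (r (g (r (u) (u)) (g (q) (u) (m (q) (q))) (k (u))) (u)) (g (k (w (u) (q) (q))) (f (f (u))) (r (w (u) (q) (q)) (w (u) (q) (q)))) (k (u))))  →  (k (g (r (g (r (u) (u)) (g (q) (u) (q)) (k (u))) (u)) (g (k (w (u) (q) (q))) (f (f (u))) (r (w (u) (q) (q)) (w (u) (q) (q)))) (k (u))))


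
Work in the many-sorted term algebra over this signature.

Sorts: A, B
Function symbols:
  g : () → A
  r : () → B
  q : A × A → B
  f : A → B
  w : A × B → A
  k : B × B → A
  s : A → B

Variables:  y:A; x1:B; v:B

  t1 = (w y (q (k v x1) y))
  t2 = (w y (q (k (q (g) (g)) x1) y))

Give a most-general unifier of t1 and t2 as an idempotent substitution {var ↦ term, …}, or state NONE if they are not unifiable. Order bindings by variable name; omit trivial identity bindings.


{v ↦ (q (g) (g))}


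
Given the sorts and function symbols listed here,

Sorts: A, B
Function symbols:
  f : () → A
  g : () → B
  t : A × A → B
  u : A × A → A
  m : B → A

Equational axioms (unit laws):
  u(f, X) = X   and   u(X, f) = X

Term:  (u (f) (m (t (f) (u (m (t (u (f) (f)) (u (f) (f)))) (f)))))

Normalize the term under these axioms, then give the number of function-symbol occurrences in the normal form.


1. (u (f) (m (t (f) (u (m (t (u (f) (f)) (u (f) (f)))) (f)))))  →  (m (t (f) (u (m (t (u (f) (f)) (u (f) (f)))) (f))))
2. (m (t (f) (u (m (t (u (f) (f)) (u (f) (f)))) (f))))  →  (m (t (f) (m (t (u (f) (f)) (u (f) (f))))))
3. (m (t (f) (m (t (u (f) (f)) (u (f) (f))))))  →  (m (t (f) (m (t (f) (u (f) (f))))))
4. (m (t (f) (m (t (f) (u (f) (f))))))  →  (m (t (f) (m (t (f) (f)))))
normal form: (m (t (f) (m (t (f) (f)))))

size = 7


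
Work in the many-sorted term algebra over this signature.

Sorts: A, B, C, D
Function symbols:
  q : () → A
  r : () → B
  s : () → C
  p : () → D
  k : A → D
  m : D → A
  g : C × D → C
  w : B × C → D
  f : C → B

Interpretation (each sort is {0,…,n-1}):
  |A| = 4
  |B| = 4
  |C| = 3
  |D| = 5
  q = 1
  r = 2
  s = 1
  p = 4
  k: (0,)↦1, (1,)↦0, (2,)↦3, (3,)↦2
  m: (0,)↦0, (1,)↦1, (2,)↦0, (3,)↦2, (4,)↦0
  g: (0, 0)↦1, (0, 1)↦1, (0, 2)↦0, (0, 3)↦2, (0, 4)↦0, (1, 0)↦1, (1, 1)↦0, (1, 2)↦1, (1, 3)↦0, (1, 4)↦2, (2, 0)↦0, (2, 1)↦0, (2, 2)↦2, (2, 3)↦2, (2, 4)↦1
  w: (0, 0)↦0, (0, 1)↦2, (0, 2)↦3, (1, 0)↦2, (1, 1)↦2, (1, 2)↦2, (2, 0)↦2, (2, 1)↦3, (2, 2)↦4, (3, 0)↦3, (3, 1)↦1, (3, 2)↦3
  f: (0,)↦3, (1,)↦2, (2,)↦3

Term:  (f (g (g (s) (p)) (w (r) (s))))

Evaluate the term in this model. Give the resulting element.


  s = 1
  p = 4
  (g (s) (p)) = g(1, 4) = 2
  r = 2
  s = 1
  (w (r) (s)) = w(2, 1) = 3
  (g (g (s) (p)) (w (r) (s))) = g(2, 3) = 2
  (f (g (g (s) (p)) (w (r) (s)))) = f(2,) = 3

value = 3


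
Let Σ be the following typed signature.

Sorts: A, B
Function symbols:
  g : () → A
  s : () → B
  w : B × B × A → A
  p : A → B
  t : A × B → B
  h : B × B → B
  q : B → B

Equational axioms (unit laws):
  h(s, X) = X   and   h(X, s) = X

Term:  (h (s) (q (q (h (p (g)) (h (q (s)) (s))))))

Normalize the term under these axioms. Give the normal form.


1. (h (s) (q (q (h (p (g)) (h (q (s)) (s))))))  →  (q (q (h (p (g)) (h (q (s)) (s)))))
2. (q (q (h (p (g)) (h (q (s)) (s)))))  →  (q (q (h (p (g)) (q (s)))))

normal form = (q (q (h (p (g)) (q (s)))))
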